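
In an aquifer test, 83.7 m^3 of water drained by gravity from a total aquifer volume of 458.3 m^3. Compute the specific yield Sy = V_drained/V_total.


Specific yield Sy = Volume drained / Total volume.
Sy = 83.7 / 458.3
   = 0.1826.

0.1826


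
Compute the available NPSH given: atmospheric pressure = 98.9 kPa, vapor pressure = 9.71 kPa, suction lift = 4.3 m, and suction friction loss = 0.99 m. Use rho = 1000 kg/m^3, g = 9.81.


NPSHa = p_atm/(rho*g) - z_s - hf_s - p_vap/(rho*g).
p_atm/(rho*g) = 98.9*1000 / (1000*9.81) = 10.082 m.
p_vap/(rho*g) = 9.71*1000 / (1000*9.81) = 0.99 m.
NPSHa = 10.082 - 4.3 - 0.99 - 0.99
      = 3.8 m.

3.8


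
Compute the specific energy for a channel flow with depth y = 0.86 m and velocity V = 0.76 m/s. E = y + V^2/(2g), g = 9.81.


Specific energy E = y + V^2/(2g).
Velocity head = V^2/(2g) = 0.76^2 / (2*9.81) = 0.5776 / 19.62 = 0.0294 m.
E = 0.86 + 0.0294 = 0.8894 m.

0.8894


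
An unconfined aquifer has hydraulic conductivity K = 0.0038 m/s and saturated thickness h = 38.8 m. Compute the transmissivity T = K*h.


Transmissivity is defined as T = K * h.
T = 0.0038 * 38.8
  = 0.1474 m^2/s.

0.1474


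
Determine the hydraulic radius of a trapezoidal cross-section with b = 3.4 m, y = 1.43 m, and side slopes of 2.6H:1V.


For a trapezoidal section with side slope z:
A = (b + z*y)*y = (3.4 + 2.6*1.43)*1.43 = 10.179 m^2.
P = b + 2*y*sqrt(1 + z^2) = 3.4 + 2*1.43*sqrt(1 + 2.6^2) = 11.367 m.
R = A/P = 10.179 / 11.367 = 0.8955 m.

0.8955


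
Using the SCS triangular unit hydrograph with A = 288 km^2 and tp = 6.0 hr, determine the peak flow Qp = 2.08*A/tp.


SCS formula: Qp = 2.08 * A / tp.
Qp = 2.08 * 288 / 6.0
   = 599.04 / 6.0
   = 99.84 m^3/s per cm.

99.84


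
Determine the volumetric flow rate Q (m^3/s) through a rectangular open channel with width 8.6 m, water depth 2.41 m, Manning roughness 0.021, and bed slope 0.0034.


For a rectangular channel, the cross-sectional area A = b * y = 8.6 * 2.41 = 20.73 m^2.
The wetted perimeter P = b + 2y = 8.6 + 2*2.41 = 13.42 m.
Hydraulic radius R = A/P = 20.73/13.42 = 1.5444 m.
Velocity V = (1/n)*R^(2/3)*S^(1/2) = (1/0.021)*1.5444^(2/3)*0.0034^(1/2) = 3.7099 m/s.
Discharge Q = A * V = 20.73 * 3.7099 = 76.891 m^3/s.

76.891


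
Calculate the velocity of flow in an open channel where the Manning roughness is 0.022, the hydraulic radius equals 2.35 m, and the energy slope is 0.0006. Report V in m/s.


Manning's equation gives V = (1/n) * R^(2/3) * S^(1/2).
First, compute R^(2/3) = 2.35^(2/3) = 1.7676.
Next, S^(1/2) = 0.0006^(1/2) = 0.024495.
Then 1/n = 1/0.022 = 45.45.
V = 45.45 * 1.7676 * 0.024495 = 1.968 m/s.

1.968


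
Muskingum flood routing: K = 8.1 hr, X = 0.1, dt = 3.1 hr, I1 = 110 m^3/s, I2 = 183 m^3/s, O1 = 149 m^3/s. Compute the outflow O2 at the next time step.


Muskingum coefficients:
denom = 2*K*(1-X) + dt = 2*8.1*(1-0.1) + 3.1 = 17.68.
C0 = (dt - 2*K*X)/denom = (3.1 - 2*8.1*0.1)/17.68 = 0.0837.
C1 = (dt + 2*K*X)/denom = (3.1 + 2*8.1*0.1)/17.68 = 0.267.
C2 = (2*K*(1-X) - dt)/denom = 0.6493.
O2 = C0*I2 + C1*I1 + C2*O1
   = 0.0837*183 + 0.267*110 + 0.6493*149
   = 141.43 m^3/s.

141.43


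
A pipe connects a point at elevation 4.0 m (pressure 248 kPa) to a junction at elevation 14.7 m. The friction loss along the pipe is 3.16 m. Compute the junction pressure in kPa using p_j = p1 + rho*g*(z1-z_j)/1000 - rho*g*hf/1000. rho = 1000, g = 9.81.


Junction pressure: p_j = p1 + rho*g*(z1 - z_j)/1000 - rho*g*hf/1000.
Elevation term = 1000*9.81*(4.0 - 14.7)/1000 = -104.967 kPa.
Friction term = 1000*9.81*3.16/1000 = 31.0 kPa.
p_j = 248 + -104.967 - 31.0 = 112.03 kPa.

112.03


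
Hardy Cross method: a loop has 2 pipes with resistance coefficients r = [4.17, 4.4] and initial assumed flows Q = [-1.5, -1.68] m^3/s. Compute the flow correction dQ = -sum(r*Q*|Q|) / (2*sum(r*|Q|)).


Numerator terms (r*Q*|Q|): 4.17*-1.5*|-1.5| = -9.3825; 4.4*-1.68*|-1.68| = -12.4186.
Sum of numerator = -21.8011.
Denominator terms (r*|Q|): 4.17*|-1.5| = 6.255; 4.4*|-1.68| = 7.392.
2 * sum of denominator = 2 * 13.647 = 27.294.
dQ = --21.8011 / 27.294 = 0.7987 m^3/s.

0.7987


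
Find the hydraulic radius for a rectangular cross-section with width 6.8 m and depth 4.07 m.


For a rectangular section:
Flow area A = b * y = 6.8 * 4.07 = 27.68 m^2.
Wetted perimeter P = b + 2y = 6.8 + 2*4.07 = 14.94 m.
Hydraulic radius R = A/P = 27.68 / 14.94 = 1.8525 m.

1.8525


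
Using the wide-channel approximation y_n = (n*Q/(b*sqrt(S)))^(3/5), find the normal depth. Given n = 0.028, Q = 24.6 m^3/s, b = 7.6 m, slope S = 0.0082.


We use the wide-channel approximation y_n = (n*Q/(b*sqrt(S)))^(3/5).
sqrt(S) = sqrt(0.0082) = 0.090554.
Numerator: n*Q = 0.028 * 24.6 = 0.6888.
Denominator: b*sqrt(S) = 7.6 * 0.090554 = 0.68821.
arg = 1.0009.
y_n = 1.0009^(3/5) = 1.0005 m.

1.0005


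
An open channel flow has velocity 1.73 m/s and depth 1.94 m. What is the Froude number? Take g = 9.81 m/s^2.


The Froude number is defined as Fr = V / sqrt(g*y).
g*y = 9.81 * 1.94 = 19.0314.
sqrt(g*y) = sqrt(19.0314) = 4.3625.
Fr = 1.73 / 4.3625 = 0.3966.

0.3966


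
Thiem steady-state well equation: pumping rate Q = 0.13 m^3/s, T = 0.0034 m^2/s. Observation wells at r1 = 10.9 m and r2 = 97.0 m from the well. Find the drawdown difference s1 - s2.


Thiem equation: s1 - s2 = Q/(2*pi*T) * ln(r2/r1).
ln(r2/r1) = ln(97.0/10.9) = 2.1859.
Q/(2*pi*T) = 0.13 / (2*pi*0.0034) = 0.13 / 0.0214 = 6.0853.
s1 - s2 = 6.0853 * 2.1859 = 13.3022 m.

13.3022


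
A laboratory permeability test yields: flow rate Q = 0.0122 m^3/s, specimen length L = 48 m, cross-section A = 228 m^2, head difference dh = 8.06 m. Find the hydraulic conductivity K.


From K = Q*L / (A*dh):
Numerator: Q*L = 0.0122 * 48 = 0.5856.
Denominator: A*dh = 228 * 8.06 = 1837.68.
K = 0.5856 / 1837.68 = 0.000319 m/s.

0.000319


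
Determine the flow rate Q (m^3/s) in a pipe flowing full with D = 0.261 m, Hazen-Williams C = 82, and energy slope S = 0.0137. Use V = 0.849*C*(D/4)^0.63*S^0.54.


For a full circular pipe, R = D/4 = 0.261/4 = 0.0653 m.
V = 0.849 * 82 * 0.0653^0.63 * 0.0137^0.54
  = 0.849 * 82 * 0.179137 * 0.098589
  = 1.2295 m/s.
Pipe area A = pi*D^2/4 = pi*0.261^2/4 = 0.0535 m^2.
Q = A * V = 0.0535 * 1.2295 = 0.0658 m^3/s.

0.0658


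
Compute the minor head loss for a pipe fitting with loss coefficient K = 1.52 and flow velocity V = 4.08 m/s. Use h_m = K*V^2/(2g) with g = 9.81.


Minor loss formula: h_m = K * V^2/(2g).
V^2 = 4.08^2 = 16.6464.
V^2/(2g) = 16.6464 / 19.62 = 0.8484 m.
h_m = 1.52 * 0.8484 = 1.2896 m.

1.2896


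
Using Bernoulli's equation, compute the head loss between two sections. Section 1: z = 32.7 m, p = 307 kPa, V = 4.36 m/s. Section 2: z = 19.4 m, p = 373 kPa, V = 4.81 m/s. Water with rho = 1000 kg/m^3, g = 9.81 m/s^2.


Total head at each section: H = z + p/(rho*g) + V^2/(2g).
H1 = 32.7 + 307*1000/(1000*9.81) + 4.36^2/(2*9.81)
   = 32.7 + 31.295 + 0.9689
   = 64.963 m.
H2 = 19.4 + 373*1000/(1000*9.81) + 4.81^2/(2*9.81)
   = 19.4 + 38.022 + 1.1792
   = 58.602 m.
h_L = H1 - H2 = 64.963 - 58.602 = 6.362 m.

6.362


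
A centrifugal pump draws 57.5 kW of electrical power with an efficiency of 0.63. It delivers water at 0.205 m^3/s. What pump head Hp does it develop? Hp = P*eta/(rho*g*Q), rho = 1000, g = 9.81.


Pump head formula: Hp = P * eta / (rho * g * Q).
Numerator: P * eta = 57.5 * 1000 * 0.63 = 36225.0 W.
Denominator: rho * g * Q = 1000 * 9.81 * 0.205 = 2011.05.
Hp = 36225.0 / 2011.05 = 18.01 m.

18.01


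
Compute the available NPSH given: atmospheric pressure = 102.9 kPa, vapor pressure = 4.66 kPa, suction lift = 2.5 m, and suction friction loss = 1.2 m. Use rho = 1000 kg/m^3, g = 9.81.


NPSHa = p_atm/(rho*g) - z_s - hf_s - p_vap/(rho*g).
p_atm/(rho*g) = 102.9*1000 / (1000*9.81) = 10.489 m.
p_vap/(rho*g) = 4.66*1000 / (1000*9.81) = 0.475 m.
NPSHa = 10.489 - 2.5 - 1.2 - 0.475
      = 6.31 m.

6.31


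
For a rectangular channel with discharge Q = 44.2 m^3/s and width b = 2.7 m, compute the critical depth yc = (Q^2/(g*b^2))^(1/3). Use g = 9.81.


Using yc = (Q^2 / (g * b^2))^(1/3):
Q^2 = 44.2^2 = 1953.64.
g * b^2 = 9.81 * 2.7^2 = 9.81 * 7.29 = 71.51.
Q^2 / (g*b^2) = 1953.64 / 71.51 = 27.3198.
yc = 27.3198^(1/3) = 3.0117 m.

3.0117


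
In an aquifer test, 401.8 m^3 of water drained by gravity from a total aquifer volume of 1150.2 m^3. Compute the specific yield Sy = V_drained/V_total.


Specific yield Sy = Volume drained / Total volume.
Sy = 401.8 / 1150.2
   = 0.3493.

0.3493


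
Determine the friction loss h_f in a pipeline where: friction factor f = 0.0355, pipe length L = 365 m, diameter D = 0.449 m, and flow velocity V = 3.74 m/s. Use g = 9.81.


Darcy-Weisbach equation: h_f = f * (L/D) * V^2/(2g).
f * L/D = 0.0355 * 365/0.449 = 28.8586.
V^2/(2g) = 3.74^2 / (2*9.81) = 13.9876 / 19.62 = 0.7129 m.
h_f = 28.8586 * 0.7129 = 20.574 m.

20.574


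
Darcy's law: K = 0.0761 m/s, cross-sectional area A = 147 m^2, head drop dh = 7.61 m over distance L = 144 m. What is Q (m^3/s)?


Darcy's law: Q = K * A * i, where i = dh/L.
Hydraulic gradient i = 7.61 / 144 = 0.052847.
Q = 0.0761 * 147 * 0.052847
  = 0.5912 m^3/s.

0.5912


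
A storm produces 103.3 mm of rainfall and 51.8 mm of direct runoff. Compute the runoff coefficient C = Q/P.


The runoff coefficient C = runoff depth / rainfall depth.
C = 51.8 / 103.3
  = 0.5015.

0.5015


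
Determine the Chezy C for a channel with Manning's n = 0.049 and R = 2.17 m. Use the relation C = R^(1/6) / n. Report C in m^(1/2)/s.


The Chezy coefficient relates to Manning's n through C = R^(1/6) / n.
R^(1/6) = 2.17^(1/6) = 1.137828.
C = 1.137828 / 0.049 = 23.22 m^(1/2)/s.

23.22


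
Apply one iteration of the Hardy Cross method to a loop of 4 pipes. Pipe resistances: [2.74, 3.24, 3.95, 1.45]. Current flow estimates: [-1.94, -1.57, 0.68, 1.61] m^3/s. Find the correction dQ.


Numerator terms (r*Q*|Q|): 2.74*-1.94*|-1.94| = -10.3123; 3.24*-1.57*|-1.57| = -7.9863; 3.95*0.68*|0.68| = 1.8265; 1.45*1.61*|1.61| = 3.7585.
Sum of numerator = -12.7135.
Denominator terms (r*|Q|): 2.74*|-1.94| = 5.3156; 3.24*|-1.57| = 5.0868; 3.95*|0.68| = 2.686; 1.45*|1.61| = 2.3345.
2 * sum of denominator = 2 * 15.4229 = 30.8458.
dQ = --12.7135 / 30.8458 = 0.4122 m^3/s.

0.4122


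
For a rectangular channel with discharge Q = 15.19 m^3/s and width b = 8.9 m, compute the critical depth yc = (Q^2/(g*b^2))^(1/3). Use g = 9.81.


Using yc = (Q^2 / (g * b^2))^(1/3):
Q^2 = 15.19^2 = 230.74.
g * b^2 = 9.81 * 8.9^2 = 9.81 * 79.21 = 777.05.
Q^2 / (g*b^2) = 230.74 / 777.05 = 0.2969.
yc = 0.2969^(1/3) = 0.6671 m.

0.6671


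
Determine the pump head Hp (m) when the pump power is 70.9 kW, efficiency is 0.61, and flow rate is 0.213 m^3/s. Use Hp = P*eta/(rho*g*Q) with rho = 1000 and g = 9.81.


Pump head formula: Hp = P * eta / (rho * g * Q).
Numerator: P * eta = 70.9 * 1000 * 0.61 = 43249.0 W.
Denominator: rho * g * Q = 1000 * 9.81 * 0.213 = 2089.53.
Hp = 43249.0 / 2089.53 = 20.7 m.

20.7


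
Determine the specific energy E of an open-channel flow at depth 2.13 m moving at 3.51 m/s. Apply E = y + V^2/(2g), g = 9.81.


Specific energy E = y + V^2/(2g).
Velocity head = V^2/(2g) = 3.51^2 / (2*9.81) = 12.3201 / 19.62 = 0.6279 m.
E = 2.13 + 0.6279 = 2.7579 m.

2.7579


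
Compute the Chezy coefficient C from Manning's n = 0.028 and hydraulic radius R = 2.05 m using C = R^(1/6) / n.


The Chezy coefficient relates to Manning's n through C = R^(1/6) / n.
R^(1/6) = 2.05^(1/6) = 1.127091.
C = 1.127091 / 0.028 = 40.25 m^(1/2)/s.

40.25


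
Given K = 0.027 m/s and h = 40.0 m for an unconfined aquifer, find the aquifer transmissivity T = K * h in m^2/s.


Transmissivity is defined as T = K * h.
T = 0.027 * 40.0
  = 1.08 m^2/s.

1.08


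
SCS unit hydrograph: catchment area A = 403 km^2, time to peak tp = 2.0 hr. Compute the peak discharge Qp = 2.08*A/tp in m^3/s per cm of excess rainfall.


SCS formula: Qp = 2.08 * A / tp.
Qp = 2.08 * 403 / 2.0
   = 838.24 / 2.0
   = 419.12 m^3/s per cm.

419.12


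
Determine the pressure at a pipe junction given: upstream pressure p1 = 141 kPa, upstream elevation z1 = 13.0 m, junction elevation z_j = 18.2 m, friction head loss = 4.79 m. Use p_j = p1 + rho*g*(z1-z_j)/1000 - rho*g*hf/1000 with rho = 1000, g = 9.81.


Junction pressure: p_j = p1 + rho*g*(z1 - z_j)/1000 - rho*g*hf/1000.
Elevation term = 1000*9.81*(13.0 - 18.2)/1000 = -51.012 kPa.
Friction term = 1000*9.81*4.79/1000 = 46.99 kPa.
p_j = 141 + -51.012 - 46.99 = 43.0 kPa.

43.0


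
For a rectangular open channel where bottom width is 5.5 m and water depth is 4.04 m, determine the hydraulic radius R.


For a rectangular section:
Flow area A = b * y = 5.5 * 4.04 = 22.22 m^2.
Wetted perimeter P = b + 2y = 5.5 + 2*4.04 = 13.58 m.
Hydraulic radius R = A/P = 22.22 / 13.58 = 1.6362 m.

1.6362


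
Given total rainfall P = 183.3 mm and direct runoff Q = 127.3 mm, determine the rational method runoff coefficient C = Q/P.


The runoff coefficient C = runoff depth / rainfall depth.
C = 127.3 / 183.3
  = 0.6945.

0.6945


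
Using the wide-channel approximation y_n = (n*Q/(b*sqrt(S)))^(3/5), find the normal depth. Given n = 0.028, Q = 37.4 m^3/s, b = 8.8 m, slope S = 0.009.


We use the wide-channel approximation y_n = (n*Q/(b*sqrt(S)))^(3/5).
sqrt(S) = sqrt(0.009) = 0.094868.
Numerator: n*Q = 0.028 * 37.4 = 1.0472.
Denominator: b*sqrt(S) = 8.8 * 0.094868 = 0.834838.
arg = 1.2544.
y_n = 1.2544^(3/5) = 1.1457 m.

1.1457


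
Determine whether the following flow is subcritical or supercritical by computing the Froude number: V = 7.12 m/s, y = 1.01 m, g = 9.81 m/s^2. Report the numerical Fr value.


The Froude number is defined as Fr = V / sqrt(g*y).
g*y = 9.81 * 1.01 = 9.9081.
sqrt(g*y) = sqrt(9.9081) = 3.1477.
Fr = 7.12 / 3.1477 = 2.262.
Since Fr > 1, the flow is supercritical.

2.262


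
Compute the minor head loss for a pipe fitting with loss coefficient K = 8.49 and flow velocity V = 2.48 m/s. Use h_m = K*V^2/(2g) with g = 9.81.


Minor loss formula: h_m = K * V^2/(2g).
V^2 = 2.48^2 = 6.1504.
V^2/(2g) = 6.1504 / 19.62 = 0.3135 m.
h_m = 8.49 * 0.3135 = 2.6614 m.

2.6614


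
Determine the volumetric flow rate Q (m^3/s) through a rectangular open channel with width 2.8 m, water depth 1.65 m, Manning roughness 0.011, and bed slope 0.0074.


For a rectangular channel, the cross-sectional area A = b * y = 2.8 * 1.65 = 4.62 m^2.
The wetted perimeter P = b + 2y = 2.8 + 2*1.65 = 6.1 m.
Hydraulic radius R = A/P = 4.62/6.1 = 0.7574 m.
Velocity V = (1/n)*R^(2/3)*S^(1/2) = (1/0.011)*0.7574^(2/3)*0.0074^(1/2) = 6.4978 m/s.
Discharge Q = A * V = 4.62 * 6.4978 = 30.02 m^3/s.

30.02


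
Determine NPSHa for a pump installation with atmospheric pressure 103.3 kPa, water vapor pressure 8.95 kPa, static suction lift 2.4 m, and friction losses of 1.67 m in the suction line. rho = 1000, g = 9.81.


NPSHa = p_atm/(rho*g) - z_s - hf_s - p_vap/(rho*g).
p_atm/(rho*g) = 103.3*1000 / (1000*9.81) = 10.53 m.
p_vap/(rho*g) = 8.95*1000 / (1000*9.81) = 0.912 m.
NPSHa = 10.53 - 2.4 - 1.67 - 0.912
      = 5.55 m.

5.55


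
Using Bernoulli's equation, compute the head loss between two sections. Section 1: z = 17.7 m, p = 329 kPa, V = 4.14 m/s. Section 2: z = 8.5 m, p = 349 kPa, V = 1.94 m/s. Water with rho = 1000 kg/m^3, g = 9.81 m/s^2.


Total head at each section: H = z + p/(rho*g) + V^2/(2g).
H1 = 17.7 + 329*1000/(1000*9.81) + 4.14^2/(2*9.81)
   = 17.7 + 33.537 + 0.8736
   = 52.111 m.
H2 = 8.5 + 349*1000/(1000*9.81) + 1.94^2/(2*9.81)
   = 8.5 + 35.576 + 0.1918
   = 44.268 m.
h_L = H1 - H2 = 52.111 - 44.268 = 7.843 m.

7.843


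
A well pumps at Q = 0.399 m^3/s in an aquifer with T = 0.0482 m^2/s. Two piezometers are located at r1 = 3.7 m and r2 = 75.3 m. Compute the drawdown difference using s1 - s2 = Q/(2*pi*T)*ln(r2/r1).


Thiem equation: s1 - s2 = Q/(2*pi*T) * ln(r2/r1).
ln(r2/r1) = ln(75.3/3.7) = 3.0131.
Q/(2*pi*T) = 0.399 / (2*pi*0.0482) = 0.399 / 0.3028 = 1.3175.
s1 - s2 = 1.3175 * 3.0131 = 3.9698 m.

3.9698


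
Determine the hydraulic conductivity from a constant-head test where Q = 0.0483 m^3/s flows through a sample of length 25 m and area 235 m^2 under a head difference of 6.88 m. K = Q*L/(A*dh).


From K = Q*L / (A*dh):
Numerator: Q*L = 0.0483 * 25 = 1.2075.
Denominator: A*dh = 235 * 6.88 = 1616.8.
K = 1.2075 / 1616.8 = 0.000747 m/s.

0.000747


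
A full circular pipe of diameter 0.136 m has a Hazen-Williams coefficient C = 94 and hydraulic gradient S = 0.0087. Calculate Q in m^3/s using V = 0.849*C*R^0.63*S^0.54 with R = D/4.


For a full circular pipe, R = D/4 = 0.136/4 = 0.034 m.
V = 0.849 * 94 * 0.034^0.63 * 0.0087^0.54
  = 0.849 * 94 * 0.118804 * 0.077151
  = 0.7315 m/s.
Pipe area A = pi*D^2/4 = pi*0.136^2/4 = 0.0145 m^2.
Q = A * V = 0.0145 * 0.7315 = 0.0106 m^3/s.

0.0106


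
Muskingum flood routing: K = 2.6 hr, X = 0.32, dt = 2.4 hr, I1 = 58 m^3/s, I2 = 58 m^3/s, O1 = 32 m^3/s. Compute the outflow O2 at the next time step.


Muskingum coefficients:
denom = 2*K*(1-X) + dt = 2*2.6*(1-0.32) + 2.4 = 5.936.
C0 = (dt - 2*K*X)/denom = (2.4 - 2*2.6*0.32)/5.936 = 0.124.
C1 = (dt + 2*K*X)/denom = (2.4 + 2*2.6*0.32)/5.936 = 0.6846.
C2 = (2*K*(1-X) - dt)/denom = 0.1914.
O2 = C0*I2 + C1*I1 + C2*O1
   = 0.124*58 + 0.6846*58 + 0.1914*32
   = 53.02 m^3/s.

53.02


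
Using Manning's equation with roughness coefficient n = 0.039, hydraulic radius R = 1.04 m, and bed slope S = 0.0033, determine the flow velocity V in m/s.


Manning's equation gives V = (1/n) * R^(2/3) * S^(1/2).
First, compute R^(2/3) = 1.04^(2/3) = 1.0265.
Next, S^(1/2) = 0.0033^(1/2) = 0.057446.
Then 1/n = 1/0.039 = 25.64.
V = 25.64 * 1.0265 * 0.057446 = 1.512 m/s.

1.512


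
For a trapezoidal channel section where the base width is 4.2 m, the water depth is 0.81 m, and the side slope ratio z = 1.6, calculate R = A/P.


For a trapezoidal section with side slope z:
A = (b + z*y)*y = (4.2 + 1.6*0.81)*0.81 = 4.452 m^2.
P = b + 2*y*sqrt(1 + z^2) = 4.2 + 2*0.81*sqrt(1 + 1.6^2) = 7.257 m.
R = A/P = 4.452 / 7.257 = 0.6135 m.

0.6135


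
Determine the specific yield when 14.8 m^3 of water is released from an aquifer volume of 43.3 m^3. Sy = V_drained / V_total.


Specific yield Sy = Volume drained / Total volume.
Sy = 14.8 / 43.3
   = 0.3418.

0.3418


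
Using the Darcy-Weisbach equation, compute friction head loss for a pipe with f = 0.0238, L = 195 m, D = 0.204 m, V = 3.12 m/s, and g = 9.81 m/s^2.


Darcy-Weisbach equation: h_f = f * (L/D) * V^2/(2g).
f * L/D = 0.0238 * 195/0.204 = 22.75.
V^2/(2g) = 3.12^2 / (2*9.81) = 9.7344 / 19.62 = 0.4961 m.
h_f = 22.75 * 0.4961 = 11.287 m.

11.287


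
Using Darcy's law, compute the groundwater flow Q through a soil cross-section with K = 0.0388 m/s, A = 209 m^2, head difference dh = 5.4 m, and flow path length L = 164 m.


Darcy's law: Q = K * A * i, where i = dh/L.
Hydraulic gradient i = 5.4 / 164 = 0.032927.
Q = 0.0388 * 209 * 0.032927
  = 0.267 m^3/s.

0.267


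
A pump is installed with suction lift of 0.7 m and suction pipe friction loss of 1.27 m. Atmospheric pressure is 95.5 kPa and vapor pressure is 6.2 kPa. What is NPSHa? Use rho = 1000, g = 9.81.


NPSHa = p_atm/(rho*g) - z_s - hf_s - p_vap/(rho*g).
p_atm/(rho*g) = 95.5*1000 / (1000*9.81) = 9.735 m.
p_vap/(rho*g) = 6.2*1000 / (1000*9.81) = 0.632 m.
NPSHa = 9.735 - 0.7 - 1.27 - 0.632
      = 7.13 m.

7.13


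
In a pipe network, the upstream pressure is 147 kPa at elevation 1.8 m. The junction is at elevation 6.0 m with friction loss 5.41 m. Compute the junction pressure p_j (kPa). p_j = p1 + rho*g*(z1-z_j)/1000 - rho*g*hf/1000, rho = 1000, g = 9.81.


Junction pressure: p_j = p1 + rho*g*(z1 - z_j)/1000 - rho*g*hf/1000.
Elevation term = 1000*9.81*(1.8 - 6.0)/1000 = -41.202 kPa.
Friction term = 1000*9.81*5.41/1000 = 53.072 kPa.
p_j = 147 + -41.202 - 53.072 = 52.73 kPa.

52.73


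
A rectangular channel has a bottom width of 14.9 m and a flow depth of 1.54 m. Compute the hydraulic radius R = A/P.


For a rectangular section:
Flow area A = b * y = 14.9 * 1.54 = 22.95 m^2.
Wetted perimeter P = b + 2y = 14.9 + 2*1.54 = 17.98 m.
Hydraulic radius R = A/P = 22.95 / 17.98 = 1.2762 m.

1.2762


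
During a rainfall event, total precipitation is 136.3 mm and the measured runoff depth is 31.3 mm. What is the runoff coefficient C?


The runoff coefficient C = runoff depth / rainfall depth.
C = 31.3 / 136.3
  = 0.2296.

0.2296


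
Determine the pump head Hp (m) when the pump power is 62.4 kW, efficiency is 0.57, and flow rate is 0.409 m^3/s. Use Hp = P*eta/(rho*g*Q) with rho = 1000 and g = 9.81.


Pump head formula: Hp = P * eta / (rho * g * Q).
Numerator: P * eta = 62.4 * 1000 * 0.57 = 35568.0 W.
Denominator: rho * g * Q = 1000 * 9.81 * 0.409 = 4012.29.
Hp = 35568.0 / 4012.29 = 8.86 m.

8.86


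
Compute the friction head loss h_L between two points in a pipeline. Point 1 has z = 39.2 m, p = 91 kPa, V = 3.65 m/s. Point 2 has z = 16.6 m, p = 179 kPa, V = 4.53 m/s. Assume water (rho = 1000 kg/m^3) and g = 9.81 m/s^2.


Total head at each section: H = z + p/(rho*g) + V^2/(2g).
H1 = 39.2 + 91*1000/(1000*9.81) + 3.65^2/(2*9.81)
   = 39.2 + 9.276 + 0.679
   = 49.155 m.
H2 = 16.6 + 179*1000/(1000*9.81) + 4.53^2/(2*9.81)
   = 16.6 + 18.247 + 1.0459
   = 35.893 m.
h_L = H1 - H2 = 49.155 - 35.893 = 13.263 m.

13.263


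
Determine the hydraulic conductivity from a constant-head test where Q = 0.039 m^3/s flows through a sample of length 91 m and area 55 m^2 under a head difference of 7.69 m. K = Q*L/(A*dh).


From K = Q*L / (A*dh):
Numerator: Q*L = 0.039 * 91 = 3.549.
Denominator: A*dh = 55 * 7.69 = 422.95.
K = 3.549 / 422.95 = 0.008391 m/s.

0.008391


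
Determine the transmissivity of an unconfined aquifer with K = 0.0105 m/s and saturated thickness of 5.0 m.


Transmissivity is defined as T = K * h.
T = 0.0105 * 5.0
  = 0.0525 m^2/s.

0.0525


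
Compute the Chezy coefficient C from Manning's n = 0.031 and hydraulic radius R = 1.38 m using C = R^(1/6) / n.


The Chezy coefficient relates to Manning's n through C = R^(1/6) / n.
R^(1/6) = 1.38^(1/6) = 1.055148.
C = 1.055148 / 0.031 = 34.04 m^(1/2)/s.

34.04


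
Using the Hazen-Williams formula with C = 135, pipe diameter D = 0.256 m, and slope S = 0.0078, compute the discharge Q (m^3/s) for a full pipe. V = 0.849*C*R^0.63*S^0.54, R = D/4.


For a full circular pipe, R = D/4 = 0.256/4 = 0.064 m.
V = 0.849 * 135 * 0.064^0.63 * 0.0078^0.54
  = 0.849 * 135 * 0.176967 * 0.072733
  = 1.4753 m/s.
Pipe area A = pi*D^2/4 = pi*0.256^2/4 = 0.0515 m^2.
Q = A * V = 0.0515 * 1.4753 = 0.0759 m^3/s.

0.0759


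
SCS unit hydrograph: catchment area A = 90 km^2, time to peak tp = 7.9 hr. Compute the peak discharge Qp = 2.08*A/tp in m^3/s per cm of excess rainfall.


SCS formula: Qp = 2.08 * A / tp.
Qp = 2.08 * 90 / 7.9
   = 187.2 / 7.9
   = 23.7 m^3/s per cm.

23.7


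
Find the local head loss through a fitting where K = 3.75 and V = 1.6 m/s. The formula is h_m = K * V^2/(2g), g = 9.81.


Minor loss formula: h_m = K * V^2/(2g).
V^2 = 1.6^2 = 2.56.
V^2/(2g) = 2.56 / 19.62 = 0.1305 m.
h_m = 3.75 * 0.1305 = 0.4893 m.

0.4893


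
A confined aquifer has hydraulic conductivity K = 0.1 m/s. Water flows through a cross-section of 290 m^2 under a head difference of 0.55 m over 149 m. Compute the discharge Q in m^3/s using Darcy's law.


Darcy's law: Q = K * A * i, where i = dh/L.
Hydraulic gradient i = 0.55 / 149 = 0.003691.
Q = 0.1 * 290 * 0.003691
  = 0.107 m^3/s.

0.107


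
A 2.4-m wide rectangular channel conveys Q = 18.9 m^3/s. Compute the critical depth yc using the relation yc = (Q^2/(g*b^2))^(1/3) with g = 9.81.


Using yc = (Q^2 / (g * b^2))^(1/3):
Q^2 = 18.9^2 = 357.21.
g * b^2 = 9.81 * 2.4^2 = 9.81 * 5.76 = 56.51.
Q^2 / (g*b^2) = 357.21 / 56.51 = 6.3212.
yc = 6.3212^(1/3) = 1.849 m.

1.849


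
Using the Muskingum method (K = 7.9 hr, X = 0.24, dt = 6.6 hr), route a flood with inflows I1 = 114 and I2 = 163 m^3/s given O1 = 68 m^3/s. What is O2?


Muskingum coefficients:
denom = 2*K*(1-X) + dt = 2*7.9*(1-0.24) + 6.6 = 18.608.
C0 = (dt - 2*K*X)/denom = (6.6 - 2*7.9*0.24)/18.608 = 0.1509.
C1 = (dt + 2*K*X)/denom = (6.6 + 2*7.9*0.24)/18.608 = 0.5585.
C2 = (2*K*(1-X) - dt)/denom = 0.2906.
O2 = C0*I2 + C1*I1 + C2*O1
   = 0.1509*163 + 0.5585*114 + 0.2906*68
   = 108.03 m^3/s.

108.03


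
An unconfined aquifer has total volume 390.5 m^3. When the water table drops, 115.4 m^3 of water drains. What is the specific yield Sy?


Specific yield Sy = Volume drained / Total volume.
Sy = 115.4 / 390.5
   = 0.2955.

0.2955


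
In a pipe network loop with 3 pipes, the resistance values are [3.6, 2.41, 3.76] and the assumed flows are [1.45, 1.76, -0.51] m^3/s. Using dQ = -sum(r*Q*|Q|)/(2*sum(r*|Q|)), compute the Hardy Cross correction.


Numerator terms (r*Q*|Q|): 3.6*1.45*|1.45| = 7.569; 2.41*1.76*|1.76| = 7.4652; 3.76*-0.51*|-0.51| = -0.978.
Sum of numerator = 14.0562.
Denominator terms (r*|Q|): 3.6*|1.45| = 5.22; 2.41*|1.76| = 4.2416; 3.76*|-0.51| = 1.9176.
2 * sum of denominator = 2 * 11.3792 = 22.7584.
dQ = -14.0562 / 22.7584 = -0.6176 m^3/s.

-0.6176


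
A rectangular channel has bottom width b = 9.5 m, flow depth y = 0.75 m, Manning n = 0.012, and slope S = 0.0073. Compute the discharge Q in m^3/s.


For a rectangular channel, the cross-sectional area A = b * y = 9.5 * 0.75 = 7.12 m^2.
The wetted perimeter P = b + 2y = 9.5 + 2*0.75 = 11.0 m.
Hydraulic radius R = A/P = 7.12/11.0 = 0.6477 m.
Velocity V = (1/n)*R^(2/3)*S^(1/2) = (1/0.012)*0.6477^(2/3)*0.0073^(1/2) = 5.3302 m/s.
Discharge Q = A * V = 7.12 * 5.3302 = 37.978 m^3/s.

37.978


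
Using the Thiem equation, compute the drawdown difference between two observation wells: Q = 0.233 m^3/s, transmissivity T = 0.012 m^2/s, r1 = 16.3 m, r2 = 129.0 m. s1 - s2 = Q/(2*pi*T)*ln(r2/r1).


Thiem equation: s1 - s2 = Q/(2*pi*T) * ln(r2/r1).
ln(r2/r1) = ln(129.0/16.3) = 2.0686.
Q/(2*pi*T) = 0.233 / (2*pi*0.012) = 0.233 / 0.0754 = 3.0903.
s1 - s2 = 3.0903 * 2.0686 = 6.3927 m.

6.3927


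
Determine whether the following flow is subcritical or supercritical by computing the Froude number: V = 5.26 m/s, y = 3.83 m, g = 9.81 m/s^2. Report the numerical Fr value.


The Froude number is defined as Fr = V / sqrt(g*y).
g*y = 9.81 * 3.83 = 37.5723.
sqrt(g*y) = sqrt(37.5723) = 6.1296.
Fr = 5.26 / 6.1296 = 0.8581.
Since Fr < 1, the flow is subcritical.

0.8581


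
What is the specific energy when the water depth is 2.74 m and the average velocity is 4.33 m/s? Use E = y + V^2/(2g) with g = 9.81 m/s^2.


Specific energy E = y + V^2/(2g).
Velocity head = V^2/(2g) = 4.33^2 / (2*9.81) = 18.7489 / 19.62 = 0.9556 m.
E = 2.74 + 0.9556 = 3.6956 m.

3.6956


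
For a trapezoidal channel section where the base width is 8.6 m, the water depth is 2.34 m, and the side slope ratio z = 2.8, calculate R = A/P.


For a trapezoidal section with side slope z:
A = (b + z*y)*y = (8.6 + 2.8*2.34)*2.34 = 35.456 m^2.
P = b + 2*y*sqrt(1 + z^2) = 8.6 + 2*2.34*sqrt(1 + 2.8^2) = 22.515 m.
R = A/P = 35.456 / 22.515 = 1.5748 m.

1.5748


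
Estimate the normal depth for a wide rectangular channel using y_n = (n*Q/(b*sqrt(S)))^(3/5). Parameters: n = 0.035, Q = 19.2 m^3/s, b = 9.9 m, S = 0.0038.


We use the wide-channel approximation y_n = (n*Q/(b*sqrt(S)))^(3/5).
sqrt(S) = sqrt(0.0038) = 0.061644.
Numerator: n*Q = 0.035 * 19.2 = 0.672.
Denominator: b*sqrt(S) = 9.9 * 0.061644 = 0.610276.
arg = 1.1011.
y_n = 1.1011^(3/5) = 1.0595 m.

1.0595


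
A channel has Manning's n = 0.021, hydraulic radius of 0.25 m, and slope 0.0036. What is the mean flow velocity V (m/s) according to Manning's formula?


Manning's equation gives V = (1/n) * R^(2/3) * S^(1/2).
First, compute R^(2/3) = 0.25^(2/3) = 0.3969.
Next, S^(1/2) = 0.0036^(1/2) = 0.06.
Then 1/n = 1/0.021 = 47.62.
V = 47.62 * 0.3969 * 0.06 = 1.1339 m/s.

1.1339


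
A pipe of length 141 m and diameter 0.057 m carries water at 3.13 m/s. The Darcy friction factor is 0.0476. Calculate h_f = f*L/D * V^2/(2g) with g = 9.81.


Darcy-Weisbach equation: h_f = f * (L/D) * V^2/(2g).
f * L/D = 0.0476 * 141/0.057 = 117.7474.
V^2/(2g) = 3.13^2 / (2*9.81) = 9.7969 / 19.62 = 0.4993 m.
h_f = 117.7474 * 0.4993 = 58.795 m.

58.795


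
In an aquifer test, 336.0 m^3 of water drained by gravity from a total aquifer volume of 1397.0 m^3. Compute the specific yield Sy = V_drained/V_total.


Specific yield Sy = Volume drained / Total volume.
Sy = 336.0 / 1397.0
   = 0.2405.

0.2405


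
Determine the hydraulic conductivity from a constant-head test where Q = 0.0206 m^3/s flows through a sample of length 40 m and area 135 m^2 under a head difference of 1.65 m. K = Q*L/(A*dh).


From K = Q*L / (A*dh):
Numerator: Q*L = 0.0206 * 40 = 0.824.
Denominator: A*dh = 135 * 1.65 = 222.75.
K = 0.824 / 222.75 = 0.003699 m/s.

0.003699


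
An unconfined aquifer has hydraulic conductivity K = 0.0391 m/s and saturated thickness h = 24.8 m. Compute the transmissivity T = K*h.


Transmissivity is defined as T = K * h.
T = 0.0391 * 24.8
  = 0.9697 m^2/s.

0.9697


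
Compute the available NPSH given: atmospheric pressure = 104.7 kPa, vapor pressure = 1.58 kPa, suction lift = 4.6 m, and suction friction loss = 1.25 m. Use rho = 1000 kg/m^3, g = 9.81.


NPSHa = p_atm/(rho*g) - z_s - hf_s - p_vap/(rho*g).
p_atm/(rho*g) = 104.7*1000 / (1000*9.81) = 10.673 m.
p_vap/(rho*g) = 1.58*1000 / (1000*9.81) = 0.161 m.
NPSHa = 10.673 - 4.6 - 1.25 - 0.161
      = 4.66 m.

4.66


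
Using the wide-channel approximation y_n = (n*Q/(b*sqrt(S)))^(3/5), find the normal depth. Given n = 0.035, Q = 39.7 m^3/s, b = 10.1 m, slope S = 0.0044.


We use the wide-channel approximation y_n = (n*Q/(b*sqrt(S)))^(3/5).
sqrt(S) = sqrt(0.0044) = 0.066332.
Numerator: n*Q = 0.035 * 39.7 = 1.3895.
Denominator: b*sqrt(S) = 10.1 * 0.066332 = 0.669953.
arg = 2.074.
y_n = 2.074^(3/5) = 1.5491 m.

1.5491


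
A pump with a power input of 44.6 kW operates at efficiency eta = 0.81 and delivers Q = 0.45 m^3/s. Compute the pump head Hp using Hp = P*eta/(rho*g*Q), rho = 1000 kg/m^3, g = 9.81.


Pump head formula: Hp = P * eta / (rho * g * Q).
Numerator: P * eta = 44.6 * 1000 * 0.81 = 36126.0 W.
Denominator: rho * g * Q = 1000 * 9.81 * 0.45 = 4414.5.
Hp = 36126.0 / 4414.5 = 8.18 m.

8.18


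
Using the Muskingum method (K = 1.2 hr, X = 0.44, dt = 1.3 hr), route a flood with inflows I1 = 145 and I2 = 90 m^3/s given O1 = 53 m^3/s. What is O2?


Muskingum coefficients:
denom = 2*K*(1-X) + dt = 2*1.2*(1-0.44) + 1.3 = 2.644.
C0 = (dt - 2*K*X)/denom = (1.3 - 2*1.2*0.44)/2.644 = 0.0923.
C1 = (dt + 2*K*X)/denom = (1.3 + 2*1.2*0.44)/2.644 = 0.8911.
C2 = (2*K*(1-X) - dt)/denom = 0.0166.
O2 = C0*I2 + C1*I1 + C2*O1
   = 0.0923*90 + 0.8911*145 + 0.0166*53
   = 138.39 m^3/s.

138.39


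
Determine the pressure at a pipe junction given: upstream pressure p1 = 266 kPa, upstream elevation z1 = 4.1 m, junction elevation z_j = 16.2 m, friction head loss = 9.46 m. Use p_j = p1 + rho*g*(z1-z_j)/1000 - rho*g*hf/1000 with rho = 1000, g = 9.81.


Junction pressure: p_j = p1 + rho*g*(z1 - z_j)/1000 - rho*g*hf/1000.
Elevation term = 1000*9.81*(4.1 - 16.2)/1000 = -118.701 kPa.
Friction term = 1000*9.81*9.46/1000 = 92.803 kPa.
p_j = 266 + -118.701 - 92.803 = 54.5 kPa.

54.5


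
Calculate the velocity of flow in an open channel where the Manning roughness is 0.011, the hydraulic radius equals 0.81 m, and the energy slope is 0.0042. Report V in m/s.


Manning's equation gives V = (1/n) * R^(2/3) * S^(1/2).
First, compute R^(2/3) = 0.81^(2/3) = 0.8689.
Next, S^(1/2) = 0.0042^(1/2) = 0.064807.
Then 1/n = 1/0.011 = 90.91.
V = 90.91 * 0.8689 * 0.064807 = 5.1194 m/s.

5.1194


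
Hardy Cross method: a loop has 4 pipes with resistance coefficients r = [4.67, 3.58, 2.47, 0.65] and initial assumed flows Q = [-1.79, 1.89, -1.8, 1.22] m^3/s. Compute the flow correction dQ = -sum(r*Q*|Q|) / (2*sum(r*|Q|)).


Numerator terms (r*Q*|Q|): 4.67*-1.79*|-1.79| = -14.9631; 3.58*1.89*|1.89| = 12.7881; 2.47*-1.8*|-1.8| = -8.0028; 0.65*1.22*|1.22| = 0.9675.
Sum of numerator = -9.2104.
Denominator terms (r*|Q|): 4.67*|-1.79| = 8.3593; 3.58*|1.89| = 6.7662; 2.47*|-1.8| = 4.446; 0.65*|1.22| = 0.793.
2 * sum of denominator = 2 * 20.3645 = 40.729.
dQ = --9.2104 / 40.729 = 0.2261 m^3/s.

0.2261


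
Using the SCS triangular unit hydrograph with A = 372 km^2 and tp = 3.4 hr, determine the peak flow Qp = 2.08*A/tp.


SCS formula: Qp = 2.08 * A / tp.
Qp = 2.08 * 372 / 3.4
   = 773.76 / 3.4
   = 227.58 m^3/s per cm.

227.58


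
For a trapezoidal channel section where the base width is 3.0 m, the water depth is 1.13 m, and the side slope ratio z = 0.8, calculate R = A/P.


For a trapezoidal section with side slope z:
A = (b + z*y)*y = (3.0 + 0.8*1.13)*1.13 = 4.412 m^2.
P = b + 2*y*sqrt(1 + z^2) = 3.0 + 2*1.13*sqrt(1 + 0.8^2) = 5.894 m.
R = A/P = 4.412 / 5.894 = 0.7484 m.

0.7484


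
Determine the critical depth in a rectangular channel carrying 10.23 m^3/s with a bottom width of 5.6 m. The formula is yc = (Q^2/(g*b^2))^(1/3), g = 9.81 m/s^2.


Using yc = (Q^2 / (g * b^2))^(1/3):
Q^2 = 10.23^2 = 104.65.
g * b^2 = 9.81 * 5.6^2 = 9.81 * 31.36 = 307.64.
Q^2 / (g*b^2) = 104.65 / 307.64 = 0.3402.
yc = 0.3402^(1/3) = 0.6981 m.

0.6981


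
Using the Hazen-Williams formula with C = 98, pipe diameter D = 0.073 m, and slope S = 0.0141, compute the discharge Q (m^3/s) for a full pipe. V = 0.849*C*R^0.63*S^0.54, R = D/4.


For a full circular pipe, R = D/4 = 0.073/4 = 0.0182 m.
V = 0.849 * 98 * 0.0182^0.63 * 0.0141^0.54
  = 0.849 * 98 * 0.080278 * 0.100133
  = 0.6688 m/s.
Pipe area A = pi*D^2/4 = pi*0.073^2/4 = 0.0042 m^2.
Q = A * V = 0.0042 * 0.6688 = 0.0028 m^3/s.

0.0028


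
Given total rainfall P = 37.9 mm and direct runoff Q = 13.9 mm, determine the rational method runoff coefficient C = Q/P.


The runoff coefficient C = runoff depth / rainfall depth.
C = 13.9 / 37.9
  = 0.3668.

0.3668


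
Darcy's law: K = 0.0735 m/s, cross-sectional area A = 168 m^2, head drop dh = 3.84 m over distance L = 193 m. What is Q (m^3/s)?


Darcy's law: Q = K * A * i, where i = dh/L.
Hydraulic gradient i = 3.84 / 193 = 0.019896.
Q = 0.0735 * 168 * 0.019896
  = 0.2457 m^3/s.

0.2457


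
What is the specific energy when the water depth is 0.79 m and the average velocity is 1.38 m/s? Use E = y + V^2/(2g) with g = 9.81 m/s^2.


Specific energy E = y + V^2/(2g).
Velocity head = V^2/(2g) = 1.38^2 / (2*9.81) = 1.9044 / 19.62 = 0.0971 m.
E = 0.79 + 0.0971 = 0.8871 m.

0.8871


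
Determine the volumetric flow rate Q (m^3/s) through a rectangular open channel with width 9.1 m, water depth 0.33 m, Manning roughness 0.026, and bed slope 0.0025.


For a rectangular channel, the cross-sectional area A = b * y = 9.1 * 0.33 = 3.0 m^2.
The wetted perimeter P = b + 2y = 9.1 + 2*0.33 = 9.76 m.
Hydraulic radius R = A/P = 3.0/9.76 = 0.3077 m.
Velocity V = (1/n)*R^(2/3)*S^(1/2) = (1/0.026)*0.3077^(2/3)*0.0025^(1/2) = 0.8765 m/s.
Discharge Q = A * V = 3.0 * 0.8765 = 2.632 m^3/s.

2.632


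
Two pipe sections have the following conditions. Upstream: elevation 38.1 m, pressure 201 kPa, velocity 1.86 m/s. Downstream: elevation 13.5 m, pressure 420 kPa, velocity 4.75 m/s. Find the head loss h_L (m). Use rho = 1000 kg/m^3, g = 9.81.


Total head at each section: H = z + p/(rho*g) + V^2/(2g).
H1 = 38.1 + 201*1000/(1000*9.81) + 1.86^2/(2*9.81)
   = 38.1 + 20.489 + 0.1763
   = 58.766 m.
H2 = 13.5 + 420*1000/(1000*9.81) + 4.75^2/(2*9.81)
   = 13.5 + 42.813 + 1.15
   = 57.463 m.
h_L = H1 - H2 = 58.766 - 57.463 = 1.302 m.

1.302


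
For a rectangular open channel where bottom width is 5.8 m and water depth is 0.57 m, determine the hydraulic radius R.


For a rectangular section:
Flow area A = b * y = 5.8 * 0.57 = 3.31 m^2.
Wetted perimeter P = b + 2y = 5.8 + 2*0.57 = 6.94 m.
Hydraulic radius R = A/P = 3.31 / 6.94 = 0.4764 m.

0.4764


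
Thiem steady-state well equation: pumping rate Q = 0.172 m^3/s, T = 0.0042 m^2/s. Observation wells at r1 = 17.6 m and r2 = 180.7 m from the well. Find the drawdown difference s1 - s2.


Thiem equation: s1 - s2 = Q/(2*pi*T) * ln(r2/r1).
ln(r2/r1) = ln(180.7/17.6) = 2.3289.
Q/(2*pi*T) = 0.172 / (2*pi*0.0042) = 0.172 / 0.0264 = 6.5178.
s1 - s2 = 6.5178 * 2.3289 = 15.1795 m.

15.1795


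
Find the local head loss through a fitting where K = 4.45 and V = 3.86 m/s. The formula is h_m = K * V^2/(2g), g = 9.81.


Minor loss formula: h_m = K * V^2/(2g).
V^2 = 3.86^2 = 14.8996.
V^2/(2g) = 14.8996 / 19.62 = 0.7594 m.
h_m = 4.45 * 0.7594 = 3.3794 m.

3.3794


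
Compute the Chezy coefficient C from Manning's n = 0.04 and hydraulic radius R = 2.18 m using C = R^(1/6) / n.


The Chezy coefficient relates to Manning's n through C = R^(1/6) / n.
R^(1/6) = 2.18^(1/6) = 1.1387.
C = 1.1387 / 0.04 = 28.47 m^(1/2)/s.

28.47


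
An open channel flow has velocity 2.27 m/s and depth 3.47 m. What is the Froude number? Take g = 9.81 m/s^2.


The Froude number is defined as Fr = V / sqrt(g*y).
g*y = 9.81 * 3.47 = 34.0407.
sqrt(g*y) = sqrt(34.0407) = 5.8344.
Fr = 2.27 / 5.8344 = 0.3891.

0.3891


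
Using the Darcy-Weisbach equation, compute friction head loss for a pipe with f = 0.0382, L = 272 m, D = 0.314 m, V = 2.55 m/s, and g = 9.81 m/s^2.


Darcy-Weisbach equation: h_f = f * (L/D) * V^2/(2g).
f * L/D = 0.0382 * 272/0.314 = 33.0904.
V^2/(2g) = 2.55^2 / (2*9.81) = 6.5025 / 19.62 = 0.3314 m.
h_f = 33.0904 * 0.3314 = 10.967 m.

10.967


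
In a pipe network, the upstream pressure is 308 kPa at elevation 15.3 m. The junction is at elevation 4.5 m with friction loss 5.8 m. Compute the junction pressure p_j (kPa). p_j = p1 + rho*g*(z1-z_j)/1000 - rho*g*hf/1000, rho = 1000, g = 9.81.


Junction pressure: p_j = p1 + rho*g*(z1 - z_j)/1000 - rho*g*hf/1000.
Elevation term = 1000*9.81*(15.3 - 4.5)/1000 = 105.948 kPa.
Friction term = 1000*9.81*5.8/1000 = 56.898 kPa.
p_j = 308 + 105.948 - 56.898 = 357.05 kPa.

357.05


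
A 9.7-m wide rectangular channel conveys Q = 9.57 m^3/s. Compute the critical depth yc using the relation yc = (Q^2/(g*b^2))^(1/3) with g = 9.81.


Using yc = (Q^2 / (g * b^2))^(1/3):
Q^2 = 9.57^2 = 91.58.
g * b^2 = 9.81 * 9.7^2 = 9.81 * 94.09 = 923.02.
Q^2 / (g*b^2) = 91.58 / 923.02 = 0.0992.
yc = 0.0992^(1/3) = 0.463 m.

0.463


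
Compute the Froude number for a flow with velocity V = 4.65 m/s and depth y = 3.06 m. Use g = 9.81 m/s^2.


The Froude number is defined as Fr = V / sqrt(g*y).
g*y = 9.81 * 3.06 = 30.0186.
sqrt(g*y) = sqrt(30.0186) = 5.4789.
Fr = 4.65 / 5.4789 = 0.8487.

0.8487


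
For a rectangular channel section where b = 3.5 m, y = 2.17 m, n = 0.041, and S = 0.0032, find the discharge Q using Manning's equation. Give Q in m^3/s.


For a rectangular channel, the cross-sectional area A = b * y = 3.5 * 2.17 = 7.59 m^2.
The wetted perimeter P = b + 2y = 3.5 + 2*2.17 = 7.84 m.
Hydraulic radius R = A/P = 7.59/7.84 = 0.9688 m.
Velocity V = (1/n)*R^(2/3)*S^(1/2) = (1/0.041)*0.9688^(2/3)*0.0032^(1/2) = 1.3508 m/s.
Discharge Q = A * V = 7.59 * 1.3508 = 10.26 m^3/s.

10.26


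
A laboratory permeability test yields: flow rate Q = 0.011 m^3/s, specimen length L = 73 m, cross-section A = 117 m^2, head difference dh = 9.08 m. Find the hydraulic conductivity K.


From K = Q*L / (A*dh):
Numerator: Q*L = 0.011 * 73 = 0.803.
Denominator: A*dh = 117 * 9.08 = 1062.36.
K = 0.803 / 1062.36 = 0.000756 m/s.

0.000756


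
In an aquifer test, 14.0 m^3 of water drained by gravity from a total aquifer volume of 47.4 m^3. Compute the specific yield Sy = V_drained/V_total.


Specific yield Sy = Volume drained / Total volume.
Sy = 14.0 / 47.4
   = 0.2954.

0.2954


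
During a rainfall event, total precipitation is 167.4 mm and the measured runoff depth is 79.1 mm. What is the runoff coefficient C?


The runoff coefficient C = runoff depth / rainfall depth.
C = 79.1 / 167.4
  = 0.4725.

0.4725


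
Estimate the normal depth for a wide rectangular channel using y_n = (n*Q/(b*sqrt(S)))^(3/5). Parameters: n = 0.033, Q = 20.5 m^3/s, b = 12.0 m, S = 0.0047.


We use the wide-channel approximation y_n = (n*Q/(b*sqrt(S)))^(3/5).
sqrt(S) = sqrt(0.0047) = 0.068557.
Numerator: n*Q = 0.033 * 20.5 = 0.6765.
Denominator: b*sqrt(S) = 12.0 * 0.068557 = 0.822684.
arg = 0.8223.
y_n = 0.8223^(3/5) = 0.8892 m.

0.8892
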